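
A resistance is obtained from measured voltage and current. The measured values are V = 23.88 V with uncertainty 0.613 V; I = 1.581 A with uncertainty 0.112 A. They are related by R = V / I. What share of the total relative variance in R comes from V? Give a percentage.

11.6%

(δR/R)² = (1·δV/V)² + (-1·δI/I)²
  V term: (1×0.0257)² = 0.000659
  I term: (-1×0.0708)² = 0.00502
Total = 0.00568. Share from V = 0.000659/0.00568 = 0.116.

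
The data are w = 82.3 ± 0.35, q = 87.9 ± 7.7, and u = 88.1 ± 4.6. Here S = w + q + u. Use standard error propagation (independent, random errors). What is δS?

8.98

Each term contributes (cᵢ δxᵢ)² to (δS)²:
  (δw)² = 0.122;  (δq)² = 59.3;  (δu)² = 21.2
δS = √(80.6) = 8.98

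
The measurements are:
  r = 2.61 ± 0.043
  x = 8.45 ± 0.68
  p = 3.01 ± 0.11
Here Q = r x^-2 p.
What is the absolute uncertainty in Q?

0.0182

For a monomial Q ∝ r, x^-2, p, fractional errors add in quadrature:
  (1·δr/r)² = (1×0.0165)² = 0.000271;  (-2·δx/x)² = (-2×0.0805)² = 0.0259;  (1·δp/p)² = (1×0.0365)² = 0.00134
δQ/Q = √(0.0275) = 0.166
Q = 0.110, so δQ = 0.166 × 0.110 = 0.0182.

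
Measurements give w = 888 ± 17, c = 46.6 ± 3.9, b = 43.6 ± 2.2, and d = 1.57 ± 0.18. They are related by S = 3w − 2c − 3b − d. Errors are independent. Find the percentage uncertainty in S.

2.13%

For a sum/difference, combine absolute errors in quadrature:
  (3·δw)² = 2600;  (2·δc)² = 60.8;  (3·δb)² = 43.6;  (δd)² = 0.0324
δS = √(2710) = 52.0
S = 2440, so δS/S = 52.0/2440 = 0.0213.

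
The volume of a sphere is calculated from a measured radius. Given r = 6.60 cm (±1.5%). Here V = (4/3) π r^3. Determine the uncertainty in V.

Since V is a product/quotient, work with relative uncertainties:
  (3·δr/r)² = (3×0.0150)² = 0.00202
δV/V = √(0.00202) = 0.0450
V = 1200 cm^3, so δV = 0.0450 × 1200 = 54.2 cm^3.

54.2 cm^3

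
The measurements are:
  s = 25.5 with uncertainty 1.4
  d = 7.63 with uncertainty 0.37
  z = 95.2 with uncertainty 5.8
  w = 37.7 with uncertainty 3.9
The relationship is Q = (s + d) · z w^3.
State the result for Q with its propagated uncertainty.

Let u = s + d = 33.1. δu = √(δs² + δd²) = √(1.96 + 0.137) = 1.45, so δu/u = 0.0437.
Q is then a monomial in u, z, w:
δQ/Q = √((δu/u)² + (1·δz/z)² + (3·δw/w)²) = √(0.00191 + 0.00371 + 0.0963) = 0.319
Q = 1.69e+08, so δQ = 0.319 × 1.69e+08 = 5.4e+07.

(1.69 ± 0.540) × 10^8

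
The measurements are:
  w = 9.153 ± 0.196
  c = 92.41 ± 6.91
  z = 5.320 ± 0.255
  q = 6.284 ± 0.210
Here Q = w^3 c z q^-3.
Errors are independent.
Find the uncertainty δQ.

226

Q is a product of powers, so relative uncertainties combine in quadrature:
  (3·δw/w)² = (3×0.0214)² = 0.00413;  (1·δc/c)² = (1×0.0748)² = 0.00559;  (1·δz/z)² = (1×0.0479)² = 0.00230;  (-3·δq/q)² = (-3×0.0334)² = 0.0101
δQ/Q = √(0.0221) = 0.149
Q = 1519, so δQ = 0.149 × 1519 = 226.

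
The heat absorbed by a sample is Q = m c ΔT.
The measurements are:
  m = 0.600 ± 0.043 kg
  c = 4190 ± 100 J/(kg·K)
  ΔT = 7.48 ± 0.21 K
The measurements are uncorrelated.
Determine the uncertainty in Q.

1520 J

Q is a product of powers, so relative uncertainties combine in quadrature:
  (1·δm/m)² = (1×0.0717)² = 0.00514;  (1·δc/c)² = (1×0.0239)² = 0.000570;  (1·δΔT/ΔT)² = (1×0.0281)² = 0.000788
δQ/Q = √(0.00649) = 0.0806
Q = 18800 J, so δQ = 0.0806 × 18800 = 1520 J.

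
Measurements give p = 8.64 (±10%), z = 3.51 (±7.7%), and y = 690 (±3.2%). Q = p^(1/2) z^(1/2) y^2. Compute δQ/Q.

0.0899

Each factor contributes (exponent × relative error)² to (δQ/Q)²:
  (½·δp/p)² = (0.5×0.100)² = 0.00250;  (½·δz/z)² = (0.5×0.0770)² = 0.00148;  (2·δy/y)² = (2×0.0320)² = 0.00410
δQ/Q = √(0.00808) = 0.0899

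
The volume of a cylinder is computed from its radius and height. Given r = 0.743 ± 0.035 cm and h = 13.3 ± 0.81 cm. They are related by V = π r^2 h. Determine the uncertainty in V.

V is a product of powers, so relative uncertainties combine in quadrature:
  (2·δr/r)² = (2×0.0471)² = 0.00888;  (1·δh/h)² = (1×0.0609)² = 0.00371
δV/V = √(0.0126) = 0.112
V = 23.1 cm^3, so δV = 0.112 × 23.1 = 2.59 cm^3.

2.59 cm^3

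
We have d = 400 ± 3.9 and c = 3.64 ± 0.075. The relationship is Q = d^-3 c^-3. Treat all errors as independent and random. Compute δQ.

Relative error in a monomial: (δQ/Q)² = Σ (nᵢ · δxᵢ/xᵢ)².
  (-3·δd/d)² = (-3×0.00975)² = 0.000856;  (-3·δc/c)² = (-3×0.0206)² = 0.00382
δQ/Q = √(0.00468) = 0.0684
Q = 3.24e-10, so δQ = 0.0684 × 3.24e-10 = 2.22e-11.

2.22e-11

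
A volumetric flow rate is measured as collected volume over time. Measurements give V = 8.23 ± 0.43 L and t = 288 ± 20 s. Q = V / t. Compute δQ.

0.00248 L/s

Products/powers → add relative errors in quadrature, weighted by exponent:
  (1·δV/V)² = (1×0.0522)² = 0.00273;  (-1·δt/t)² = (-1×0.0694)² = 0.00482
δQ/Q = √(0.00755) = 0.0869
Q = 0.0286 L/s, so δQ = 0.0869 × 0.0286 = 0.00248 L/s.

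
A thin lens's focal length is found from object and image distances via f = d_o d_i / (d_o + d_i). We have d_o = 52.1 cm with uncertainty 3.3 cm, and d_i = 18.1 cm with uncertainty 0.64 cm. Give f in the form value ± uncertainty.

∂f/∂d_o = (d_i/(d_o+d_i))² = 0.0665;  ∂f/∂d_i = (d_o/(d_o+d_i))² = 0.551
δf = √((∂f/∂d_o · δd_o)² + (∂f/∂d_i · δd_i)²) = √(0.0481 + 0.124) = 0.415 cm
f = 13.4 cm.

13.4 ± 0.415 cm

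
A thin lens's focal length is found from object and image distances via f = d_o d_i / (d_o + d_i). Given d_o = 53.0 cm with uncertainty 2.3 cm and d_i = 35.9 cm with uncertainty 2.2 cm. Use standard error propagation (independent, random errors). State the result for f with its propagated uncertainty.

21.4 ± 0.867 cm

∂f/∂d_o = (d_i/(d_o+d_i))² = 0.163;  ∂f/∂d_i = (d_o/(d_o+d_i))² = 0.355
δf = √((∂f/∂d_o · δd_o)² + (∂f/∂d_i · δd_i)²) = √(0.141 + 0.611) = 0.867 cm
f = 21.4 cm.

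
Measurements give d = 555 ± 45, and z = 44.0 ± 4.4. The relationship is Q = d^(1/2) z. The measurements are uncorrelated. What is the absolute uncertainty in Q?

112

Products/powers → add relative errors in quadrature, weighted by exponent:
  (½·δd/d)² = (0.5×0.0811)² = 0.00164;  (1·δz/z)² = (1×0.100)² = 0.0100
δQ/Q = √(0.0116) = 0.108
Q = 1040, so δQ = 0.108 × 1040 = 112.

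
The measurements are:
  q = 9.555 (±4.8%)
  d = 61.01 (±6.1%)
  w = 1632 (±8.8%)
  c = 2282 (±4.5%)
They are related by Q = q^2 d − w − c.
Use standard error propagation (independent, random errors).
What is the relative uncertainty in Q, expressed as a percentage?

Let p = q^2·d = 5570. δp/p = √((2·δq/q)² + (1·δd/d)²) = √(0.00922 + 0.00372) = 0.114, so δp = 634.
Q = p − w − c: δQ = √(δp² + δw² + δc²) = √(4.01e+05 + 20600 + 10500) = 658
Q = 1656, so δQ/Q = 658/1656 = 0.397.

39.7%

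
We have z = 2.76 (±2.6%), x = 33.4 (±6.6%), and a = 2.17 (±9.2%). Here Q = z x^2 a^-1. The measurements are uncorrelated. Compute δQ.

231

Products/powers → add relative errors in quadrature, weighted by exponent:
  (1·δz/z)² = (1×0.0260)² = 0.000676;  (2·δx/x)² = (2×0.0660)² = 0.0174;  (-1·δa/a)² = (-1×0.0920)² = 0.00846
δQ/Q = √(0.0266) = 0.163
Q = 1420, so δQ = 0.163 × 1420 = 231.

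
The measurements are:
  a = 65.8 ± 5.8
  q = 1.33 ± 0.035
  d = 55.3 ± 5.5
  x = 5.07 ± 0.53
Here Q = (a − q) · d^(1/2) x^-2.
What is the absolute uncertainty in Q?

4.35

Let u = a − q = 64.5. δu = √(δa² + δq²) = √(33.6 + 0.00123) = 5.80, so δu/u = 0.0900.
Q is then a monomial in u, d, x:
δQ/Q = √((δu/u)² + (½·δd/d)² + (-2·δx/x)²) = √(0.00809 + 0.00247 + 0.0437) = 0.233
Q = 18.7, so δQ = 0.233 × 18.7 = 4.35.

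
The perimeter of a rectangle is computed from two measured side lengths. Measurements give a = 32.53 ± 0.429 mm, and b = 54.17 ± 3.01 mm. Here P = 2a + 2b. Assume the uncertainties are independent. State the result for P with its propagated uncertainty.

For a sum/difference, combine absolute errors in quadrature:
  (2·δa)² = 0.736;  (2·δb)² = 36.2
δP = √(37.0) = 6.08 mm
P = 173.4 mm.

173.4 ± 6.08 mm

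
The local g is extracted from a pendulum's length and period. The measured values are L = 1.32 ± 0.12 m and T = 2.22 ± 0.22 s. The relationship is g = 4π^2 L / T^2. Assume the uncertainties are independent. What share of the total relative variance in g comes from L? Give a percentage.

17.4%

(δg/g)² = (1·δL/L)² + (-2·δT/T)²
  L term: (1×0.0909)² = 0.00826
  T term: (-2×0.0991)² = 0.0393
Total = 0.0475. Share from L = 0.00826/0.0475 = 0.174.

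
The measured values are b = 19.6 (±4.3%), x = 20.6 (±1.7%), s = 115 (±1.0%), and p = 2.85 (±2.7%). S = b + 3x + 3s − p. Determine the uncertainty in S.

3.70

Absolute uncertainties add in quadrature for a linear combination:
  (δb)² = 0.710;  (3·δx)² = 1.10;  (3·δs)² = 11.9;  (δp)² = 0.00592
δS = √(13.7) = 3.70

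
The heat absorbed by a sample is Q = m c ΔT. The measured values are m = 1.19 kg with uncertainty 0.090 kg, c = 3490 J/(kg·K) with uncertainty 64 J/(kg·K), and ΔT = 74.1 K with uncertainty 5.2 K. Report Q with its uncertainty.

Each factor contributes (exponent × relative error)² to (δQ/Q)²:
  (1·δm/m)² = (1×0.0756)² = 0.00572;  (1·δc/c)² = (1×0.0183)² = 0.000336;  (1·δΔT/ΔT)² = (1×0.0702)² = 0.00492
δQ/Q = √(0.0110) = 0.105
Q = 3.08e+05 J, so δQ = 0.105 × 3.08e+05 = 32200 J.

(3.08 ± 0.322) × 10^5 J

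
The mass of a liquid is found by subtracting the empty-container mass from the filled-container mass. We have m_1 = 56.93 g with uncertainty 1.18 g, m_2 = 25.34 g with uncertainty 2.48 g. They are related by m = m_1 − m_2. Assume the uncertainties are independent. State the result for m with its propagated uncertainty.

m is a linear combination, so absolute uncertainties add in quadrature:
  (δm_1)² = 1.39;  (δm_2)² = 6.15
δm = √(7.54) = 2.75 g
m = 31.59 g.

31.59 ± 2.75 g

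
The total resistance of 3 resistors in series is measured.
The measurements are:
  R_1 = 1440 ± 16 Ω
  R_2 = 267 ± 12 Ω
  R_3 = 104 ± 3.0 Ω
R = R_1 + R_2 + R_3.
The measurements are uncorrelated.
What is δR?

20.2 Ω

R is a linear combination, so absolute uncertainties add in quadrature:
  (δR_1)² = 256;  (δR_2)² = 144;  (δR_3)² = 9.00
δR = √(409) = 20.2 Ω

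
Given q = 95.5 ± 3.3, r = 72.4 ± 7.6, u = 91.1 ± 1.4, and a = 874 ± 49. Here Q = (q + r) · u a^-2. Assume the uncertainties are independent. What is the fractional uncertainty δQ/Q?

0.123

Let w = q + r = 168. δw = √(δq² + δr²) = √(10.9 + 57.8) = 8.29, so δw/w = 0.0493.
Q is then a monomial in w, u, a:
δQ/Q = √((δw/w)² + (1·δu/u)² + (-2·δa/a)²) = √(0.00244 + 0.000236 + 0.0126) = 0.123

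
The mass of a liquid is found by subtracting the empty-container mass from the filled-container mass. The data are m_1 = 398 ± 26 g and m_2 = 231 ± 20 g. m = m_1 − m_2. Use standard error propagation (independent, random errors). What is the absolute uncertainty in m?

Absolute uncertainties add in quadrature for a linear combination:
  (δm_1)² = 676;  (δm_2)² = 400
δm = √(1080) = 32.8 g

32.8 g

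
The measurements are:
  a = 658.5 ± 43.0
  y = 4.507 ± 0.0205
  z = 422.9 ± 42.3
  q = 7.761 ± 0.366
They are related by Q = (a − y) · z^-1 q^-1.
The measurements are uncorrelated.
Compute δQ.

Let u = a − y = 654.0. δu = √(δa² + δy²) = √(1850 + 0.000420) = 43.0, so δu/u = 0.0657.
Q is then a monomial in u, z, q:
δQ/Q = √((δu/u)² + (-1·δz/z)² + (-1·δq/q)²) = √(0.00432 + 0.0100 + 0.00222) = 0.129
Q = 0.1993, so δQ = 0.129 × 0.1993 = 0.0256.

0.0256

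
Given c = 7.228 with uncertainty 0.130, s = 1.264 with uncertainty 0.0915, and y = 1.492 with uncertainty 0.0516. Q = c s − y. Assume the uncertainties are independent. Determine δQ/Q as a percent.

8.94%

Let p = c·s = 9.136. δp/p = √((1·δc/c)² + (1·δs/s)²) = √(0.000323 + 0.00524) = 0.0746, so δp = 0.681.
Q = p − y: δQ = √(δp² + δy²) = √(0.464 + 0.00266) = 0.683
Q = 7.644, so δQ/Q = 0.683/7.644 = 0.0894.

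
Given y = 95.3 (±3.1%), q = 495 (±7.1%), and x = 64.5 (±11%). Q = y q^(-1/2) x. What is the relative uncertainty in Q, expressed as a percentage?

12.0%

Q is a product of powers, so relative uncertainties combine in quadrature:
  (1·δy/y)² = (1×0.0310)² = 0.000961;  (−½·δq/q)² = (-0.5×0.0710)² = 0.00126;  (1·δx/x)² = (1×0.110)² = 0.0121
δQ/Q = √(0.0143) = 0.120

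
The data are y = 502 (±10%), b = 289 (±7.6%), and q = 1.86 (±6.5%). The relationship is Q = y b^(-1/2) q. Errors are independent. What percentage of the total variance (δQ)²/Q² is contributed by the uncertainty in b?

9.22%

(δQ/Q)² = (1·δy/y)² + (−½·δb/b)² + (1·δq/q)²
  y term: (1×0.100)² = 0.0100
  b term: (-0.5×0.0760)² = 0.00144
  q term: (1×0.0650)² = 0.00423
Total = 0.0157. Share from b = 0.00144/0.0157 = 0.0922.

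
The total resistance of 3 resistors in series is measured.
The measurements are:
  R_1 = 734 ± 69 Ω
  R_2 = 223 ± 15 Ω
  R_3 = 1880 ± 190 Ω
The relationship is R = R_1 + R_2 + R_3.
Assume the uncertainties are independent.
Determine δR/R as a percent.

7.14%

Each term contributes (cᵢ δxᵢ)² to (δR)²:
  (δR_1)² = 4760;  (δR_2)² = 225;  (δR_3)² = 36100
δR = √(41100) = 203 Ω
R = 2840 Ω, so δR/R = 203/2840 = 0.0714.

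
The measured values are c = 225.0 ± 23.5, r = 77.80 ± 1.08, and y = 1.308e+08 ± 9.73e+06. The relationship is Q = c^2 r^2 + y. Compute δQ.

Let p = c^2·r^2 = 3.064e+08. δp/p = √((2·δc/c)² + (2·δr/r)²) = √(0.0436 + 0.000771) = 0.211, so δp = 6.46e+07.
Q = p + y: δQ = √(δp² + δy²) = √(4.17e+15 + 9.47e+13) = 6.53e+07

6.53e+07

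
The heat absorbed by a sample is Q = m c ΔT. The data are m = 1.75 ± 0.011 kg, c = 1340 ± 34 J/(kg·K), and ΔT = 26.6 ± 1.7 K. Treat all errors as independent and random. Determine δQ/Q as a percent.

Since Q is a product/quotient, work with relative uncertainties:
  (1·δm/m)² = (1×0.00629)² = 3.95e-05;  (1·δc/c)² = (1×0.0254)² = 0.000644;  (1·δΔT/ΔT)² = (1×0.0639)² = 0.00408
δQ/Q = √(0.00477) = 0.0690

6.90%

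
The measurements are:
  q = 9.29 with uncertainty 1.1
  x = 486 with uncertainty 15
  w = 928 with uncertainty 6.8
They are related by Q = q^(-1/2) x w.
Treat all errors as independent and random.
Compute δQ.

9940

Relative error in a monomial: (δQ/Q)² = Σ (nᵢ · δxᵢ/xᵢ)².
  (−½·δq/q)² = (-0.5×0.118)² = 0.00351;  (1·δx/x)² = (1×0.0309)² = 0.000953;  (1·δw/w)² = (1×0.00733)² = 5.37e-05
δQ/Q = √(0.00451) = 0.0672
Q = 1.48e+05, so δQ = 0.0672 × 1.48e+05 = 9940.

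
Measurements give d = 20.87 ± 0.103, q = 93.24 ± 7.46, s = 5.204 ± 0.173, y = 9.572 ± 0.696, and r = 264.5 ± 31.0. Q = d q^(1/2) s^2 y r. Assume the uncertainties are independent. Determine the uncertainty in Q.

For a monomial Q ∝ d, q^(1/2), s^2, y, r, fractional errors add in quadrature:
  (1·δd/d)² = (1×0.00494)² = 2.44e-05;  (½·δq/q)² = (0.5×0.0800)² = 0.00160;  (2·δs/s)² = (2×0.0332)² = 0.00442;  (1·δy/y)² = (1×0.0727)² = 0.00529;  (1·δr/r)² = (1×0.117)² = 0.0137
δQ/Q = √(0.0251) = 0.158
Q = 1.382e+07, so δQ = 0.158 × 1.382e+07 = 2.19e+06.

2.19e+06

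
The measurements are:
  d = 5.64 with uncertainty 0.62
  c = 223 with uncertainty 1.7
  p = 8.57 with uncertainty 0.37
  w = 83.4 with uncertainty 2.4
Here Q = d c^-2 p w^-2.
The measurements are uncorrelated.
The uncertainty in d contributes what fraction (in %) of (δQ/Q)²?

69.1%

(δQ/Q)² = (1·δd/d)² + (-2·δc/c)² + (1·δp/p)² + (-2·δw/w)²
  d term: (1×0.110)² = 0.0121
  c term: (-2×0.00762)² = 0.000232
  p term: (1×0.0432)² = 0.00186
  w term: (-2×0.0288)² = 0.00331
Total = 0.0175. Share from d = 0.0121/0.0175 = 0.691.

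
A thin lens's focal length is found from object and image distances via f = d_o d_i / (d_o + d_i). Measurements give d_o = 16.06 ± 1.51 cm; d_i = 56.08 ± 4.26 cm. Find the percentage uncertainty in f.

∂f/∂d_o = (d_i/(d_o+d_i))² = 0.604;  ∂f/∂d_i = (d_o/(d_o+d_i))² = 0.0496
δf = √((∂f/∂d_o · δd_o)² + (∂f/∂d_i · δd_i)²) = √(0.833 + 0.0446) = 0.937 cm
f = 12.48 cm, so δf/f = 0.937/12.48 = 0.0750.

7.50%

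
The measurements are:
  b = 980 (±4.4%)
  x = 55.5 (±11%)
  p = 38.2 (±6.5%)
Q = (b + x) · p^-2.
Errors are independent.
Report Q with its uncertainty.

0.710 ± 0.0970

Let u = b + x = 1040. δu = √(δb² + δx²) = √(1860 + 37.3) = 43.6, so δu/u = 0.0421.
Q is then a monomial in u, p:
δQ/Q = √((δu/u)² + (-2·δp/p)²) = √(0.00177 + 0.0169) = 0.137
Q = 0.710, so δQ = 0.137 × 0.710 = 0.0970.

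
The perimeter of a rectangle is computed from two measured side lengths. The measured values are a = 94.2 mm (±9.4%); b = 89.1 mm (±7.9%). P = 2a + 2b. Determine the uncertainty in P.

22.6 mm

Each term contributes (cᵢ δxᵢ)² to (δP)²:
  (2·δa)² = 314;  (2·δb)² = 198
δP = √(512) = 22.6 mm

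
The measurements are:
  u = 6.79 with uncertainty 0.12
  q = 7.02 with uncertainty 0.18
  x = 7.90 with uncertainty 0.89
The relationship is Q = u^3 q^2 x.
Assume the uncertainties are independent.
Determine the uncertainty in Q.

Each factor contributes (exponent × relative error)² to (δQ/Q)²:
  (3·δu/u)² = (3×0.0177)² = 0.00281;  (2·δq/q)² = (2×0.0256)² = 0.00263;  (1·δx/x)² = (1×0.113)² = 0.0127
δQ/Q = √(0.0181) = 0.135
Q = 1.22e+05, so δQ = 0.135 × 1.22e+05 = 16400.

16400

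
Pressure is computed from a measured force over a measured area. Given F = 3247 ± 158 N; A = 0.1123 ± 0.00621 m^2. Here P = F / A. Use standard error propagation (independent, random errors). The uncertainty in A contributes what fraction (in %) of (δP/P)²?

(δP/P)² = (1·δF/F)² + (-1·δA/A)²
  F term: (1×0.0487)² = 0.00237
  A term: (-1×0.0553)² = 0.00306
Total = 0.00543. Share from A = 0.00306/0.00543 = 0.564.

56.4%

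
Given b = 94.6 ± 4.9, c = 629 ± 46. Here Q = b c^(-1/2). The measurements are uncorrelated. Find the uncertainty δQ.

Q is a product of powers, so relative uncertainties combine in quadrature:
  (1·δb/b)² = (1×0.0518)² = 0.00268;  (−½·δc/c)² = (-0.5×0.0731)² = 0.00134
δQ/Q = √(0.00402) = 0.0634
Q = 3.77, so δQ = 0.0634 × 3.77 = 0.239.

0.239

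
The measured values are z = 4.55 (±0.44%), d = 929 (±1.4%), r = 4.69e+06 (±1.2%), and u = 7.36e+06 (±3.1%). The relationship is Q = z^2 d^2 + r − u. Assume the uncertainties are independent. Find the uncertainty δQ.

5.75e+05

Let p = z^2·d^2 = 1.79e+07. δp/p = √((2·δz/z)² + (2·δd/d)²) = √(7.74e-05 + 0.000784) = 0.0294, so δp = 5.24e+05.
Q = p + r − u: δQ = √(δp² + δr² + δu²) = √(2.75e+11 + 3.17e+09 + 5.21e+10) = 5.75e+05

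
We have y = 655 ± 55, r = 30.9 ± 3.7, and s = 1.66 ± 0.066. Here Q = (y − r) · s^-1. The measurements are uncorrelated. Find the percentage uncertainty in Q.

9.69%

Let u = y − r = 624. δu = √(δy² + δr²) = √(3020 + 13.7) = 55.1, so δu/u = 0.0883.
Q is then a monomial in u, s:
δQ/Q = √((δu/u)² + (-1·δs/s)²) = √(0.00780 + 0.00158) = 0.0969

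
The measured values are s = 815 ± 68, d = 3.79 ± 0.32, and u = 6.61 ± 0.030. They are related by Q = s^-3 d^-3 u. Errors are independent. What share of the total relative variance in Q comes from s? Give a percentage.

(δQ/Q)² = (-3·δs/s)² + (-3·δd/d)² + (1·δu/u)²
  s term: (-3×0.0834)² = 0.0627
  d term: (-3×0.0844)² = 0.0642
  u term: (1×0.00454)² = 2.06e-05
Total = 0.127. Share from s = 0.0627/0.127 = 0.494.

49.4%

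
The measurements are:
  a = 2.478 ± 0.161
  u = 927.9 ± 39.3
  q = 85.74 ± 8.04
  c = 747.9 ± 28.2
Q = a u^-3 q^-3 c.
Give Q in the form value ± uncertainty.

(3.680 ± 1.17) × 10^-12

Since Q is a product/quotient, work with relative uncertainties:
  (1·δa/a)² = (1×0.0650)² = 0.00422;  (-3·δu/u)² = (-3×0.0424)² = 0.0161;  (-3·δq/q)² = (-3×0.0938)² = 0.0791;  (1·δc/c)² = (1×0.0377)² = 0.00142
δQ/Q = √(0.101) = 0.318
Q = 3.68e-12, so δQ = 0.318 × 3.68e-12 = 1.17e-12.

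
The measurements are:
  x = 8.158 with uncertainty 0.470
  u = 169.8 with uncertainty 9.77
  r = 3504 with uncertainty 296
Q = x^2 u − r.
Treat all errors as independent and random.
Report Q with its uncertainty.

7797 ± 1490

Let p = x^2·u = 11300. δp/p = √((2·δx/x)² + (1·δu/u)²) = √(0.0133 + 0.00331) = 0.129, so δp = 1460.
Q = p − r: δQ = √(δp² + δr²) = √(2.12e+06 + 87600) = 1490
Q = 7797.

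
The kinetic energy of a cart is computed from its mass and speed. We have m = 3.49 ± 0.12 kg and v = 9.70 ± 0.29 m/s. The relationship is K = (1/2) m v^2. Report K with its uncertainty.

Products/powers → add relative errors in quadrature, weighted by exponent:
  (1·δm/m)² = (1×0.0344)² = 0.00118;  (2·δv/v)² = (2×0.0299)² = 0.00358
δK/K = √(0.00476) = 0.0690
K = 164 J, so δK = 0.0690 × 164 = 11.3 J.

164 ± 11.3 J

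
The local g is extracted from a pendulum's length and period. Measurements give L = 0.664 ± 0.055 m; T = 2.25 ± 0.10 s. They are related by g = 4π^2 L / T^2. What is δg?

0.629 m/s^2

Each factor contributes (exponent × relative error)² to (δg/g)²:
  (1·δL/L)² = (1×0.0828)² = 0.00686;  (-2·δT/T)² = (-2×0.0444)² = 0.00790
δg/g = √(0.0148) = 0.122
g = 5.18 m/s^2, so δg = 0.122 × 5.18 = 0.629 m/s^2.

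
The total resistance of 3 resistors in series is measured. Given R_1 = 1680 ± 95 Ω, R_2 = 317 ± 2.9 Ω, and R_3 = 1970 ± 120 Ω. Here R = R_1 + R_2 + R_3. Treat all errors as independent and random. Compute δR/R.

0.0386

For a sum/difference, combine absolute errors in quadrature:
  (δR_1)² = 9020;  (δR_2)² = 8.41;  (δR_3)² = 14400
δR = √(23400) = 153 Ω
R = 3970 Ω, so δR/R = 153/3970 = 0.0386.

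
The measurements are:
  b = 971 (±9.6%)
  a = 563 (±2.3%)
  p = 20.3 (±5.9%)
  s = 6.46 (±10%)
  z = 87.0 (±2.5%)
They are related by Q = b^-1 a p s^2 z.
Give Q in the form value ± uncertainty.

42700 ± 9920

Q is a product of powers, so relative uncertainties combine in quadrature:
  (-1·δb/b)² = (-1×0.0960)² = 0.00922;  (1·δa/a)² = (1×0.0230)² = 0.000529;  (1·δp/p)² = (1×0.0590)² = 0.00348;  (2·δs/s)² = (2×0.100)² = 0.0400;  (1·δz/z)² = (1×0.0250)² = 0.000625
δQ/Q = √(0.0539) = 0.232
Q = 42700, so δQ = 0.232 × 42700 = 9920.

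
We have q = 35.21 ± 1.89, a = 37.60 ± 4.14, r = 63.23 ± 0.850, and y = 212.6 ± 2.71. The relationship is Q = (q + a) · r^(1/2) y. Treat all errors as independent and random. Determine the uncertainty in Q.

Let u = q + a = 72.81. δu = √(δq² + δa²) = √(3.57 + 17.1) = 4.55, so δu/u = 0.0625.
Q is then a monomial in u, r, y:
δQ/Q = √((δu/u)² + (½·δr/r)² + (1·δy/y)²) = √(0.00391 + 4.52e-05 + 0.000162) = 0.0641
Q = 123100, so δQ = 0.0641 × 123100 = 7900.

7900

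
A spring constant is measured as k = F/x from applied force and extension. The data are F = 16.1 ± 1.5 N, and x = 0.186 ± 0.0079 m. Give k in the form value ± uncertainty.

Relative error in a monomial: (δk/k)² = Σ (nᵢ · δxᵢ/xᵢ)².
  (1·δF/F)² = (1×0.0932)² = 0.00868;  (-1·δx/x)² = (-1×0.0425)² = 0.00180
δk/k = √(0.0105) = 0.102
k = 86.6 N/m, so δk = 0.102 × 86.6 = 8.86 N/m.

86.6 ± 8.86 N/m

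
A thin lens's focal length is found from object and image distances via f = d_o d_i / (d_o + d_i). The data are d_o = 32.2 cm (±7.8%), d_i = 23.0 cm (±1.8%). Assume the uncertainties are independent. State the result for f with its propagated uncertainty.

13.4 ± 0.458 cm

∂f/∂d_o = (d_i/(d_o+d_i))² = 0.174;  ∂f/∂d_i = (d_o/(d_o+d_i))² = 0.340
δf = √((∂f/∂d_o · δd_o)² + (∂f/∂d_i · δd_i)²) = √(0.190 + 0.0198) = 0.458 cm
f = 13.4 cm.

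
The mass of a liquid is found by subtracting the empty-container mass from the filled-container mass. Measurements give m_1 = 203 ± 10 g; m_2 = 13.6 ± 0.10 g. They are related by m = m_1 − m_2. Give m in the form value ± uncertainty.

Sums and differences: (δm)² = Σ (cᵢ δxᵢ)².
  (δm_1)² = 100;  (δm_2)² = 0.0100
δm = √(100) = 10.0 g
m = 189 g.

189 ± 10.0 g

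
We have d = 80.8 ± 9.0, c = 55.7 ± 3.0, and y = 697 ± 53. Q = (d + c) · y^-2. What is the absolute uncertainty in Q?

Let u = d + c = 136. δu = √(δd² + δc²) = √(81.0 + 9.00) = 9.49, so δu/u = 0.0695.
Q is then a monomial in u, y:
δQ/Q = √((δu/u)² + (-2·δy/y)²) = √(0.00483 + 0.0231) = 0.167
Q = 0.000281, so δQ = 0.167 × 0.000281 = 4.7e-05.

4.7e-05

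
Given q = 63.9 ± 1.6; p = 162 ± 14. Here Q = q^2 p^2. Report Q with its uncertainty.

Q is a product of powers, so relative uncertainties combine in quadrature:
  (2·δq/q)² = (2×0.0250)² = 0.00251;  (2·δp/p)² = (2×0.0864)² = 0.0299
δQ/Q = √(0.0324) = 0.180
Q = 1.07e+08, so δQ = 0.180 × 1.07e+08 = 1.93e+07.

(1.07 ± 0.193) × 10^8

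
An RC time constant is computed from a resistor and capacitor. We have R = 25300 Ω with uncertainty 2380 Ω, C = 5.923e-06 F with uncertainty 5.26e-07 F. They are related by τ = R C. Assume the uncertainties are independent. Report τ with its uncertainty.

0.1499 ± 0.0194 s

Products/powers → add relative errors in quadrature, weighted by exponent:
  (1·δR/R)² = (1×0.0941)² = 0.00885;  (1·δC/C)² = (1×0.0888)² = 0.00789
δτ/τ = √(0.0167) = 0.129
τ = 0.1499 s, so δτ = 0.129 × 0.1499 = 0.0194 s.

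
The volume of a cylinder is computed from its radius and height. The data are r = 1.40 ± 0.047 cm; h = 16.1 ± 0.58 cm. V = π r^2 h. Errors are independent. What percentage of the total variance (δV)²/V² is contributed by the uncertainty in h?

(δV/V)² = (2·δr/r)² + (1·δh/h)²
  r term: (2×0.0336)² = 0.00451
  h term: (1×0.0360)² = 0.00130
Total = 0.00581. Share from h = 0.00130/0.00581 = 0.224.

22.4%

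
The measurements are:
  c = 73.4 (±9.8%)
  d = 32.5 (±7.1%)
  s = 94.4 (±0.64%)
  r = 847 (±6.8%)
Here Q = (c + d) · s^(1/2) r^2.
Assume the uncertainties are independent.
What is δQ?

1.13e+08

Let u = c + d = 106. δu = √(δc² + δd²) = √(51.7 + 5.32) = 7.55, so δu/u = 0.0713.
Q is then a monomial in u, s, r:
δQ/Q = √((δu/u)² + (½·δs/s)² + (2·δr/r)²) = √(0.00509 + 1.02e-05 + 0.0185) = 0.154
Q = 7.38e+08, so δQ = 0.154 × 7.38e+08 = 1.13e+08.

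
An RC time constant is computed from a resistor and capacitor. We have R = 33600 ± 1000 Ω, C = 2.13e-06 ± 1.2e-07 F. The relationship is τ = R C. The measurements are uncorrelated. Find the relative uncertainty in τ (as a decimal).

0.0637

Products/powers → add relative errors in quadrature, weighted by exponent:
  (1·δR/R)² = (1×0.0298)² = 0.000886;  (1·δC/C)² = (1×0.0563)² = 0.00317
δτ/τ = √(0.00406) = 0.0637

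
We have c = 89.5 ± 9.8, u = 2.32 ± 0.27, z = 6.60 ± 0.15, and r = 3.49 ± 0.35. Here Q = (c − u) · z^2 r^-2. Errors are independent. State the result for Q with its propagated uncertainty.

312 ± 73.1

Let w = c − u = 87.2. δw = √(δc² + δu²) = √(96.0 + 0.0729) = 9.80, so δw/w = 0.112.
Q is then a monomial in w, z, r:
δQ/Q = √((δw/w)² + (2·δz/z)² + (-2·δr/r)²) = √(0.0126 + 0.00207 + 0.0402) = 0.234
Q = 312, so δQ = 0.234 × 312 = 73.1.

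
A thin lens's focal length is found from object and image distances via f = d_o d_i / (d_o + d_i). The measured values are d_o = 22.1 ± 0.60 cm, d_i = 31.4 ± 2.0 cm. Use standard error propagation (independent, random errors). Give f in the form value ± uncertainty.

∂f/∂d_o = (d_i/(d_o+d_i))² = 0.344;  ∂f/∂d_i = (d_o/(d_o+d_i))² = 0.171
δf = √((∂f/∂d_o · δd_o)² + (∂f/∂d_i · δd_i)²) = √(0.0427 + 0.116) = 0.399 cm
f = 13.0 cm.

13.0 ± 0.399 cm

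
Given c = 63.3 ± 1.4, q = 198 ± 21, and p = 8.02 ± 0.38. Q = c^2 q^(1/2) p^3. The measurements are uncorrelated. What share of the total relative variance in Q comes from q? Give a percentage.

(δQ/Q)² = (2·δc/c)² + (½·δq/q)² + (3·δp/p)²
  c term: (2×0.0221)² = 0.00196
  q term: (0.5×0.106)² = 0.00281
  p term: (3×0.0474)² = 0.0202
Total = 0.0250. Share from q = 0.00281/0.0250 = 0.113.

11.3%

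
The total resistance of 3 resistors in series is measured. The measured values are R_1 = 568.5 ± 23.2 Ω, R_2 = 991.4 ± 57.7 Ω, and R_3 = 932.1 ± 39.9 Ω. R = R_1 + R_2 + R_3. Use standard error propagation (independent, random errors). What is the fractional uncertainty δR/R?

Each term contributes (cᵢ δxᵢ)² to (δR)²:
  (δR_1)² = 538;  (δR_2)² = 3330;  (δR_3)² = 1590
δR = √(5460) = 73.9 Ω
R = 2492 Ω, so δR/R = 73.9/2492 = 0.0297.

0.0297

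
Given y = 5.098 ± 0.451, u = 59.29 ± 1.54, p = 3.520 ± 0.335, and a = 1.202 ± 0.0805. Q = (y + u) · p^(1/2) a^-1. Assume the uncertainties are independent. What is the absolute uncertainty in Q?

8.63

Let w = y + u = 64.39. δw = √(δy² + δu²) = √(0.203 + 2.37) = 1.60, so δw/w = 0.0249.
Q is then a monomial in w, p, a:
δQ/Q = √((δw/w)² + (½·δp/p)² + (-1·δa/a)²) = √(0.000621 + 0.00226 + 0.00449) = 0.0859
Q = 100.5, so δQ = 0.0859 × 100.5 = 8.63.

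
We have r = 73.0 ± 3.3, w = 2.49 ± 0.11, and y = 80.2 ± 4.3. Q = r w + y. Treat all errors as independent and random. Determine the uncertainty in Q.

12.3

Let p = r·w = 182. δp/p = √((1·δr/r)² + (1·δw/w)²) = √(0.00204 + 0.00195) = 0.0632, so δp = 11.5.
Q = p + y: δQ = √(δp² + δy²) = √(132 + 18.5) = 12.3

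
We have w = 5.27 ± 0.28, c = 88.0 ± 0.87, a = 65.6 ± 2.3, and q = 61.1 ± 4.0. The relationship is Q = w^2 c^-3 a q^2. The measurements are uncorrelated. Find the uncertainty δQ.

1.74

Relative error in a monomial: (δQ/Q)² = Σ (nᵢ · δxᵢ/xᵢ)².
  (2·δw/w)² = (2×0.0531)² = 0.0113;  (-3·δc/c)² = (-3×0.00989)² = 0.000880;  (1·δa/a)² = (1×0.0351)² = 0.00123;  (2·δq/q)² = (2×0.0655)² = 0.0171
δQ/Q = √(0.0305) = 0.175
Q = 9.98, so δQ = 0.175 × 9.98 = 1.74.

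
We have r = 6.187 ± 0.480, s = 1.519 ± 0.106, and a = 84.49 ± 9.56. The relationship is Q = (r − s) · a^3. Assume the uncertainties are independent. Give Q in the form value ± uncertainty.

(2.815 ± 1.00) × 10^6

Let u = r − s = 4.668. δu = √(δr² + δs²) = √(0.230 + 0.0112) = 0.492, so δu/u = 0.105.
Q is then a monomial in u, a:
δQ/Q = √((δu/u)² + (3·δa/a)²) = √(0.0111 + 0.115) = 0.355
Q = 2.815e+06, so δQ = 0.355 × 2.815e+06 = 1e+06.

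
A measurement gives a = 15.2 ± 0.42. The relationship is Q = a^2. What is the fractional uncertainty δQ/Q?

Q ∝ a^2, so δQ/Q = |2| · δa/a = 2 × 0.0276 = 0.0553.

0.0553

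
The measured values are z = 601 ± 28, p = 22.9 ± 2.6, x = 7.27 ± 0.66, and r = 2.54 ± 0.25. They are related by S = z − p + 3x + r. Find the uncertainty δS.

28.2

S is a linear combination, so absolute uncertainties add in quadrature:
  (δz)² = 784;  (δp)² = 6.76;  (3·δx)² = 3.92;  (δr)² = 0.0625
δS = √(795) = 28.2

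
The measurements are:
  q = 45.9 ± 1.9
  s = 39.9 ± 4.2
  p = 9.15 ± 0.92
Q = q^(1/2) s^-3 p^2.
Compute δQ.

Each factor contributes (exponent × relative error)² to (δQ/Q)²:
  (½·δq/q)² = (0.5×0.0414)² = 0.000428;  (-3·δs/s)² = (-3×0.105)² = 0.0997;  (2·δp/p)² = (2×0.101)² = 0.0404
δQ/Q = √(0.141) = 0.375
Q = 0.00893, so δQ = 0.375 × 0.00893 = 0.00335.

0.00335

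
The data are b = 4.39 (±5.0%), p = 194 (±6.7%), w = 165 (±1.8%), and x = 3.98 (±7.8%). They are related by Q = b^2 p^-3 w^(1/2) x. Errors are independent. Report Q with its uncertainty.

(1.35 ± 0.321) × 10^-4

Products/powers → add relative errors in quadrature, weighted by exponent:
  (2·δb/b)² = (2×0.0500)² = 0.0100;  (-3·δp/p)² = (-3×0.0670)² = 0.0404;  (½·δw/w)² = (0.5×0.0180)² = 8.1e-05;  (1·δx/x)² = (1×0.0780)² = 0.00608
δQ/Q = √(0.0566) = 0.238
Q = 0.000135, so δQ = 0.238 × 0.000135 = 3.21e-05.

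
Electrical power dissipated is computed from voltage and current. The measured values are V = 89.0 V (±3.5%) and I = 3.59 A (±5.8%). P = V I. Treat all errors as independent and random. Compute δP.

P is a product of powers, so relative uncertainties combine in quadrature:
  (1·δV/V)² = (1×0.0350)² = 0.00123;  (1·δI/I)² = (1×0.0580)² = 0.00336
δP/P = √(0.00459) = 0.0677
P = 320 W, so δP = 0.0677 × 320 = 21.6 W.

21.6 W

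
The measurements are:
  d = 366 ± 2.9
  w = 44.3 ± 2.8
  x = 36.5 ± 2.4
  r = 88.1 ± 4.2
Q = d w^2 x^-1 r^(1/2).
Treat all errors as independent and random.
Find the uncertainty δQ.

Products/powers → add relative errors in quadrature, weighted by exponent:
  (1·δd/d)² = (1×0.00792)² = 6.28e-05;  (2·δw/w)² = (2×0.0632)² = 0.0160;  (-1·δx/x)² = (-1×0.0658)² = 0.00432;  (½·δr/r)² = (0.5×0.0477)² = 0.000568
δQ/Q = √(0.0209) = 0.145
Q = 1.85e+05, so δQ = 0.145 × 1.85e+05 = 26700.

26700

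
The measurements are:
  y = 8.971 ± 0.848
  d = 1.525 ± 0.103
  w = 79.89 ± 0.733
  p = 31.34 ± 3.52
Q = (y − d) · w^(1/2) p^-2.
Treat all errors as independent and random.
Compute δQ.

Let u = y − d = 7.446. δu = √(δy² + δd²) = √(0.719 + 0.0106) = 0.854, so δu/u = 0.115.
Q is then a monomial in u, w, p:
δQ/Q = √((δu/u)² + (½·δw/w)² + (-2·δp/p)²) = √(0.0132 + 2.1e-05 + 0.0505) = 0.252
Q = 0.06776, so δQ = 0.252 × 0.06776 = 0.0171.

0.0171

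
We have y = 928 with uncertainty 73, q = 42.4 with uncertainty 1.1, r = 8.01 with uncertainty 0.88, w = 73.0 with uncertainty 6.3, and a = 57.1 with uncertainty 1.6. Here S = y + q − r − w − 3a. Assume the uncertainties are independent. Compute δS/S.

S is a linear combination, so absolute uncertainties add in quadrature:
  (δy)² = 5330;  (δq)² = 1.21;  (δr)² = 0.774;  (δw)² = 39.7;  (3·δa)² = 23.0
δS = √(5390) = 73.4
S = 718, so δS/S = 73.4/718 = 0.102.

0.102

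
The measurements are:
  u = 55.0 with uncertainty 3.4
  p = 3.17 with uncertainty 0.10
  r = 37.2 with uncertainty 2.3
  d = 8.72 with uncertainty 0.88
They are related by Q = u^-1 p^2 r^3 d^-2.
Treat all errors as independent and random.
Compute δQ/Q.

0.288

Each factor contributes (exponent × relative error)² to (δQ/Q)²:
  (-1·δu/u)² = (-1×0.0618)² = 0.00382;  (2·δp/p)² = (2×0.0315)² = 0.00398;  (3·δr/r)² = (3×0.0618)² = 0.0344;  (-2·δd/d)² = (-2×0.101)² = 0.0407
δQ/Q = √(0.0829) = 0.288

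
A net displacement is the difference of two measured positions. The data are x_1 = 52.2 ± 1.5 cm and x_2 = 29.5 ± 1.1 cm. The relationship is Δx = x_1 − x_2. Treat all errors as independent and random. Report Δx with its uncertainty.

22.7 ± 1.86 cm

Sums and differences: (δΔx)² = Σ (cᵢ δxᵢ)².
  (δx_1)² = 2.25;  (δx_2)² = 1.21
δΔx = √(3.46) = 1.86 cm
Δx = 22.7 cm.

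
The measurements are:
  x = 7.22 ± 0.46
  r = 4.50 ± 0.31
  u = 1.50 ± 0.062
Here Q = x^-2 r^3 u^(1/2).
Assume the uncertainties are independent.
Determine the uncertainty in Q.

0.522

Products/powers → add relative errors in quadrature, weighted by exponent:
  (-2·δx/x)² = (-2×0.0637)² = 0.0162;  (3·δr/r)² = (3×0.0689)² = 0.0427;  (½·δu/u)² = (0.5×0.0413)² = 0.000427
δQ/Q = √(0.0594) = 0.244
Q = 2.14, so δQ = 0.244 × 2.14 = 0.522.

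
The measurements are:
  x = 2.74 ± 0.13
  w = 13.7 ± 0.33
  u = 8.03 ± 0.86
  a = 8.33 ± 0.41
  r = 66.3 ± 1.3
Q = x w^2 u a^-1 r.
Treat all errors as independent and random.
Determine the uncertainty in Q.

4510

Products/powers → add relative errors in quadrature, weighted by exponent:
  (1·δx/x)² = (1×0.0474)² = 0.00225;  (2·δw/w)² = (2×0.0241)² = 0.00232;  (1·δu/u)² = (1×0.107)² = 0.0115;  (-1·δa/a)² = (-1×0.0492)² = 0.00242;  (1·δr/r)² = (1×0.0196)² = 0.000384
δQ/Q = √(0.0188) = 0.137
Q = 32900, so δQ = 0.137 × 32900 = 4510.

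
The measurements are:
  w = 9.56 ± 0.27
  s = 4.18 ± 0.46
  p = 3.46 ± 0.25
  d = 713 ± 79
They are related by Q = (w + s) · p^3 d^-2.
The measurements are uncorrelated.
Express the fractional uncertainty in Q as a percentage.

Let u = w + s = 13.7. δu = √(δw² + δs²) = √(0.0729 + 0.212) = 0.533, so δu/u = 0.0388.
Q is then a monomial in u, p, d:
δQ/Q = √((δu/u)² + (3·δp/p)² + (-2·δd/d)²) = √(0.00151 + 0.0470 + 0.0491) = 0.312

31.2%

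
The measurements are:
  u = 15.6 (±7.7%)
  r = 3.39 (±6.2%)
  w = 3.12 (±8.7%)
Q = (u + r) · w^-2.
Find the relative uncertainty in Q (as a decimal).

0.185

Let h = u + r = 19.0. δh = √(δu² + δr²) = √(1.44 + 0.0442) = 1.22, so δh/h = 0.0642.
Q is then a monomial in h, w:
δQ/Q = √((δh/h)² + (-2·δw/w)²) = √(0.00412 + 0.0303) = 0.185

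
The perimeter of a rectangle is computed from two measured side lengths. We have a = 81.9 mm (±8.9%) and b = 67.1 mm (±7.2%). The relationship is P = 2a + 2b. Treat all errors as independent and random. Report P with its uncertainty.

298 ± 17.5 mm

For a sum/difference, combine absolute errors in quadrature:
  (2·δa)² = 213;  (2·δb)² = 93.4
δP = √(306) = 17.5 mm
P = 298 mm.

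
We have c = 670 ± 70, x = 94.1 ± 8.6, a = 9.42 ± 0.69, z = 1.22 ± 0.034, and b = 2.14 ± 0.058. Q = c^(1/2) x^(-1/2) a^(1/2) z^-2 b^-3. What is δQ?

Since Q is a product/quotient, work with relative uncertainties:
  (½·δc/c)² = (0.5×0.104)² = 0.00273;  (−½·δx/x)² = (-0.5×0.0914)² = 0.00209;  (½·δa/a)² = (0.5×0.0732)² = 0.00134;  (-2·δz/z)² = (-2×0.0279)² = 0.00311;  (-3·δb/b)² = (-3×0.0271)² = 0.00661
δQ/Q = √(0.0159) = 0.126
Q = 0.561, so δQ = 0.126 × 0.561 = 0.0707.

0.0707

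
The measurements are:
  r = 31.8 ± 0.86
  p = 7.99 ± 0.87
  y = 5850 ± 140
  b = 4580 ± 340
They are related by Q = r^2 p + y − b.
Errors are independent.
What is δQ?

Let w = r^2·p = 8080. δw/w = √((2·δr/r)² + (1·δp/p)²) = √(0.00293 + 0.0119) = 0.122, so δw = 982.
Q = w + y − b: δQ = √(δw² + δy² + δb²) = √(9.65e+05 + 19600 + 1.16e+05) = 1050

1050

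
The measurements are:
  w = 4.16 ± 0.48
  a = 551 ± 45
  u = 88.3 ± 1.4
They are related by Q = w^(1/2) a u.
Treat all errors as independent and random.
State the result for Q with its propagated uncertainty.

99200 ± 10000

Each factor contributes (exponent × relative error)² to (δQ/Q)²:
  (½·δw/w)² = (0.5×0.115)² = 0.00333;  (1·δa/a)² = (1×0.0817)² = 0.00667;  (1·δu/u)² = (1×0.0159)² = 0.000251
δQ/Q = √(0.0102) = 0.101
Q = 99200, so δQ = 0.101 × 99200 = 10000.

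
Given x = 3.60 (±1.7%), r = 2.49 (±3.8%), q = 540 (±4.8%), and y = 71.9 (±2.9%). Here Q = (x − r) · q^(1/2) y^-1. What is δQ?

Let u = x − r = 1.11. δu = √(δx² + δr²) = √(0.00375 + 0.00895) = 0.113, so δu/u = 0.102.
Q is then a monomial in u, q, y:
δQ/Q = √((δu/u)² + (½·δq/q)² + (-1·δy/y)²) = √(0.0103 + 0.000576 + 0.000841) = 0.108
Q = 0.359, so δQ = 0.108 × 0.359 = 0.0388.

0.0388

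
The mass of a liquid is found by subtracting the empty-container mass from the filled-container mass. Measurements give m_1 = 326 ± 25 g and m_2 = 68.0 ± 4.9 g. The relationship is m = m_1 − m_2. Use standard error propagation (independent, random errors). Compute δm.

For a sum/difference, combine absolute errors in quadrature:
  (δm_1)² = 625;  (δm_2)² = 24.0
δm = √(649) = 25.5 g

25.5 g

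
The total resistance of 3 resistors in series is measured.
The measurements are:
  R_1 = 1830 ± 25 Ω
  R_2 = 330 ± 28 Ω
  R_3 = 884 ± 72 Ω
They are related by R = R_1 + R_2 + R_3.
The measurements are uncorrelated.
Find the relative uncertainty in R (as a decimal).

R is a linear combination, so absolute uncertainties add in quadrature:
  (δR_1)² = 625;  (δR_2)² = 784;  (δR_3)² = 5180
δR = √(6590) = 81.2 Ω
R = 3040 Ω, so δR/R = 81.2/3040 = 0.0267.

0.0267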